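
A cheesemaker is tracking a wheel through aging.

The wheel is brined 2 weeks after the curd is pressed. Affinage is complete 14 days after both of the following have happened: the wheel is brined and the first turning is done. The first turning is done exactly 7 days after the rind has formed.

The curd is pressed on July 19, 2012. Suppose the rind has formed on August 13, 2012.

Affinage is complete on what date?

The curd is pressed: Jul 19, 2012.
The wheel is brined: Jul 19, 2012 + 2 weeks = Aug 2, 2012.
The rind has formed: Aug 13, 2012.
The first turning is done: Aug 13, 2012 + 7 days = Aug 20, 2012.
Both prerequisites met — the wheel is brined (Aug 2, 2012), the first turning is done (Aug 20, 2012); the later is Aug 20, 2012.
Affinage is complete: Aug 20, 2012 + 14 days = Sep 3, 2012.

September 3, 2012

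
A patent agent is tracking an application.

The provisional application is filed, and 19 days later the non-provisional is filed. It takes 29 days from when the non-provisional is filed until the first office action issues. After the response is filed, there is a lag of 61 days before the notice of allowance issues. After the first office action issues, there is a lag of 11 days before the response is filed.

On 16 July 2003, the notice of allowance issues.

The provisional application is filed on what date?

The notice of allowance issues: Jul 16, 2003.
The response is filed: Jul 16, 2003 − 61 days = May 16, 2003.
The first office action issues: May 16, 2003 − 11 days = May 5, 2003.
The non-provisional is filed: May 5, 2003 − 29 days = Apr 6, 2003.
The provisional application is filed: Apr 6, 2003 − 19 days = Mar 18, 2003.

18 March 2003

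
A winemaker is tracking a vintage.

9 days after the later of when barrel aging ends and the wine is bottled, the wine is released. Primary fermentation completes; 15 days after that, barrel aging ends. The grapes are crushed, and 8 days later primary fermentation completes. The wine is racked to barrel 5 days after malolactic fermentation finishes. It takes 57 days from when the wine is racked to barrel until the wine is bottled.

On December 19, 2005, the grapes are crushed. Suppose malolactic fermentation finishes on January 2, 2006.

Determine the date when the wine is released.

March 14, 2006

The grapes are crushed: Dec 19, 2005.
Primary fermentation completes: Dec 19, 2005 + 8 days = Dec 27, 2005.
Barrel aging ends: Dec 27, 2005 + 15 days = Jan 11, 2006.
Malolactic fermentation finishes: Jan 2, 2006.
The wine is racked to barrel: Jan 2, 2006 + 5 days = Jan 7, 2006.
The wine is bottled: Jan 7, 2006 + 57 days = Mar 5, 2006.
Both prerequisites met — barrel aging ends (Jan 11, 2006), the wine is bottled (Mar 5, 2006); the later is Mar 5, 2006.
The wine is released: Mar 5, 2006 + 9 days = Mar 14, 2006.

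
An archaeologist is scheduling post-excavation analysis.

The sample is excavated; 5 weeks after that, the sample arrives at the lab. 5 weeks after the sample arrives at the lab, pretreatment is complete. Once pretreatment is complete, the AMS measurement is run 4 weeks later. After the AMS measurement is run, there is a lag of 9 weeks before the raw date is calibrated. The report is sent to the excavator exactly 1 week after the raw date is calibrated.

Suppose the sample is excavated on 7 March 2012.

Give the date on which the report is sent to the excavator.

The sample is excavated: Mar 7, 2012.
The sample arrives at the lab: Mar 7, 2012 + 5 weeks = Apr 11, 2012.
Pretreatment is complete: Apr 11, 2012 + 5 weeks = May 16, 2012.
The AMS measurement is run: May 16, 2012 + 4 weeks = Jun 13, 2012.
The raw date is calibrated: Jun 13, 2012 + 9 weeks = Aug 15, 2012.
The report is sent to the excavator: Aug 15, 2012 + 1 week = Aug 22, 2012.

22 August 2012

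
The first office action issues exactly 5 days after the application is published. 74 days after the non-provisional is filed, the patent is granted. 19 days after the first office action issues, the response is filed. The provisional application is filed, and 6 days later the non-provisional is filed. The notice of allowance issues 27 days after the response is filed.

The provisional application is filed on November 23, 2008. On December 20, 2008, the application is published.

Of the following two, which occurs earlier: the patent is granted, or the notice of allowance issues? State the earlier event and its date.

The provisional application is filed: Nov 23, 2008.
The non-provisional is filed: Nov 23, 2008 + 6 days = Nov 29, 2008.
The patent is granted: Nov 29, 2008 + 74 days = Feb 11, 2009.
The application is published: Dec 20, 2008.
The first office action issues: Dec 20, 2008 + 5 days = Dec 25, 2008.
The response is filed: Dec 25, 2008 + 19 days = Jan 13, 2009.
The notice of allowance issues: Jan 13, 2009 + 27 days = Feb 9, 2009.
Comparing: the patent is granted on Feb 11, 2009 vs the notice of allowance issues on Feb 9, 2009. Earlier: the notice of allowance issues.

The notice of allowance issues — February 9, 2009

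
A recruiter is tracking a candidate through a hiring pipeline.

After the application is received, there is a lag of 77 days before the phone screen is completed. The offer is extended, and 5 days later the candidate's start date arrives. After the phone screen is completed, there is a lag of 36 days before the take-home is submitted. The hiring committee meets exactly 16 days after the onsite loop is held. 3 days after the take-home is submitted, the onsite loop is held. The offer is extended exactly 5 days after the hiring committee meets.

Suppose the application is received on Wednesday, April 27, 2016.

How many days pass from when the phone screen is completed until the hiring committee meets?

55 days

Causal path: the phone screen is completed → the take-home is submitted → the onsite loop is held → the hiring committee meets.
Total delay along the path: 36 + 3 + 16 = 55 days.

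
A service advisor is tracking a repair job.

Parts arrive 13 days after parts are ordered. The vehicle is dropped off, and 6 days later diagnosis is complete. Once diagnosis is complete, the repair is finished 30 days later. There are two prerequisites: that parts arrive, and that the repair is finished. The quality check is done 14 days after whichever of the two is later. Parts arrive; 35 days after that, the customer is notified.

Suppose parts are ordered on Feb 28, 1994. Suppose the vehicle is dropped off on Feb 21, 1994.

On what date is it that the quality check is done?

Parts are ordered: Feb 28, 1994.
Parts arrive: Feb 28, 1994 + 13 days = Mar 13, 1994.
The vehicle is dropped off: Feb 21, 1994.
Diagnosis is complete: Feb 21, 1994 + 6 days = Feb 27, 1994.
The repair is finished: Feb 27, 1994 + 30 days = Mar 29, 1994.
Both prerequisites met — parts arrive (Mar 13, 1994), the repair is finished (Mar 29, 1994); the later is Mar 29, 1994.
The quality check is done: Mar 29, 1994 + 14 days = Apr 12, 1994.

Apr 12, 1994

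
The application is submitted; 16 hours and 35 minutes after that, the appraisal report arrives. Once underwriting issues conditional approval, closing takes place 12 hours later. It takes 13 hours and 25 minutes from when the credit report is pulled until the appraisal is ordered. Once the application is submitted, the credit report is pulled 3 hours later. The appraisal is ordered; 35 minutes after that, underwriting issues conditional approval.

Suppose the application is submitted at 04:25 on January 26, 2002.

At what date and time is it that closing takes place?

The application is submitted: 04:25 Jan 26, 2002.
The credit report is pulled: 04:25 Jan 26, 2002 + 3h = 07:25 Jan 26, 2002.
The appraisal is ordered: 07:25 Jan 26, 2002 + 13h25m = 20:50 Jan 26, 2002.
Underwriting issues conditional approval: 20:50 Jan 26, 2002 + 35m = 21:25 Jan 26, 2002.
Closing takes place: 21:25 Jan 26, 2002 + 12h = 09:25 Jan 27, 2002.

09:25 on January 27, 2002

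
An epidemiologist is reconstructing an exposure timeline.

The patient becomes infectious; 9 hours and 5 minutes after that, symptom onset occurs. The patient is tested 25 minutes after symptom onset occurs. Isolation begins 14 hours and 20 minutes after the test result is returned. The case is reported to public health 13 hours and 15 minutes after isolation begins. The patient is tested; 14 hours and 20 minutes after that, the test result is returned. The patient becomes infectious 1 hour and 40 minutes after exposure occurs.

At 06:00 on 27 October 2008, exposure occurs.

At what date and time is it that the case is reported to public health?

11:05 on 29 October 2008

Exposure occurs: 06:00 Oct 27, 2008.
The patient becomes infectious: 06:00 Oct 27, 2008 + 1h40m = 07:40 Oct 27, 2008.
Symptom onset occurs: 07:40 Oct 27, 2008 + 9h05m = 16:45 Oct 27, 2008.
The patient is tested: 16:45 Oct 27, 2008 + 25m = 17:10 Oct 27, 2008.
The test result is returned: 17:10 Oct 27, 2008 + 14h20m = 07:30 Oct 28, 2008.
Isolation begins: 07:30 Oct 28, 2008 + 14h20m = 21:50 Oct 28, 2008.
The case is reported to public health: 21:50 Oct 28, 2008 + 13h15m = 11:05 Oct 29, 2008.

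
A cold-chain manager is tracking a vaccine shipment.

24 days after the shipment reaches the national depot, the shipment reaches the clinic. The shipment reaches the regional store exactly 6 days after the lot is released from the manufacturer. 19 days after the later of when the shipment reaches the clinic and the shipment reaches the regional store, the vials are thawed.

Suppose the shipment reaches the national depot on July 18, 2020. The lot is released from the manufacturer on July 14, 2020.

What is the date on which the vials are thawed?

The shipment reaches the national depot: Jul 18, 2020.
The shipment reaches the clinic: Jul 18, 2020 + 24 days = Aug 11, 2020.
The lot is released from the manufacturer: Jul 14, 2020.
The shipment reaches the regional store: Jul 14, 2020 + 6 days = Jul 20, 2020.
Both prerequisites met — the shipment reaches the clinic (Aug 11, 2020), the shipment reaches the regional store (Jul 20, 2020); the later is Aug 11, 2020.
The vials are thawed: Aug 11, 2020 + 19 days = Aug 30, 2020.

August 30, 2020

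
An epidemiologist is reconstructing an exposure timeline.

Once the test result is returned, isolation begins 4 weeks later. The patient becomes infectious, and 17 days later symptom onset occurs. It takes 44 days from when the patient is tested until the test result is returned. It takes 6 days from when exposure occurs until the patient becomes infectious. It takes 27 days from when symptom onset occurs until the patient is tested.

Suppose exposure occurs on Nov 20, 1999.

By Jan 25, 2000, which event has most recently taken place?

Exposure occurs: Nov 20, 1999.
The patient becomes infectious: Nov 20, 1999 + 6 days = Nov 26, 1999.
Symptom onset occurs: Nov 26, 1999 + 17 days = Dec 13, 1999.
The patient is tested: Dec 13, 1999 + 27 days = Jan 9, 2000.
The test result is returned: Jan 9, 2000 + 44 days = Feb 22, 2000.
Isolation begins: Feb 22, 2000 + 4 weeks = Mar 21, 2000.
Jan 25, 2000 falls between when the patient is tested (Jan 9, 2000) and when the test result is returned (Feb 22, 2000).

The patient is tested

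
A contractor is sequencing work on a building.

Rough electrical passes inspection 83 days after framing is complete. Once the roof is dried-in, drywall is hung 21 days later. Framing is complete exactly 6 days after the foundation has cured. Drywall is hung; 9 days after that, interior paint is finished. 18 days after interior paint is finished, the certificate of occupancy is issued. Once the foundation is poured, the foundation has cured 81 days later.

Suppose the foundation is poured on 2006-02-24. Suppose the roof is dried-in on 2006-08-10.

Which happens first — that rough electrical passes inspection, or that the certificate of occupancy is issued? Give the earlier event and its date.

Rough electrical passes inspection — 2006-08-13

The foundation is poured: Feb 24, 2006.
The foundation has cured: Feb 24, 2006 + 81 days = May 16, 2006.
Framing is complete: May 16, 2006 + 6 days = May 22, 2006.
Rough electrical passes inspection: May 22, 2006 + 83 days = Aug 13, 2006.
The roof is dried-in: Aug 10, 2006.
Drywall is hung: Aug 10, 2006 + 21 days = Aug 31, 2006.
Interior paint is finished: Aug 31, 2006 + 9 days = Sep 9, 2006.
The certificate of occupancy is issued: Sep 9, 2006 + 18 days = Sep 27, 2006.
Comparing: rough electrical passes inspection on Aug 13, 2006 vs the certificate of occupancy is issued on Sep 27, 2006. Earlier: rough electrical passes inspection.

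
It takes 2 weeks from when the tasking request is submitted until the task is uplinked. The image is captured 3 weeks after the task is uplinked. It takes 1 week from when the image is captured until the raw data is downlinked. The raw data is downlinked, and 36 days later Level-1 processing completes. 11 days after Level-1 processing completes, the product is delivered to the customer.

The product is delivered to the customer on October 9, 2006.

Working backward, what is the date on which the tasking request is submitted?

July 12, 2006

The product is delivered to the customer: Oct 9, 2006.
Level-1 processing completes: Oct 9, 2006 − 11 days = Sep 28, 2006.
The raw data is downlinked: Sep 28, 2006 − 36 days = Aug 23, 2006.
The image is captured: Aug 23, 2006 − 1 week = Aug 16, 2006.
The task is uplinked: Aug 16, 2006 − 3 weeks = Jul 26, 2006.
The tasking request is submitted: Jul 26, 2006 − 2 weeks = Jul 12, 2006.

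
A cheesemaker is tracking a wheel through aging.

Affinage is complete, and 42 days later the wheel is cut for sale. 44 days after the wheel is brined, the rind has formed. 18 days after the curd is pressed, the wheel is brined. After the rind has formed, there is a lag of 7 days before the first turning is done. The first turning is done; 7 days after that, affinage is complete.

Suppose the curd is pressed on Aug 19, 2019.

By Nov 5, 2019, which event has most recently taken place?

The curd is pressed: Aug 19, 2019.
The wheel is brined: Aug 19, 2019 + 18 days = Sep 6, 2019.
The rind has formed: Sep 6, 2019 + 44 days = Oct 20, 2019.
The first turning is done: Oct 20, 2019 + 7 days = Oct 27, 2019.
Affinage is complete: Oct 27, 2019 + 7 days = Nov 3, 2019.
The wheel is cut for sale: Nov 3, 2019 + 42 days = Dec 15, 2019.
Nov 5, 2019 falls between when affinage is complete (Nov 3, 2019) and when the wheel is cut for sale (Dec 15, 2019).

Affinage is complete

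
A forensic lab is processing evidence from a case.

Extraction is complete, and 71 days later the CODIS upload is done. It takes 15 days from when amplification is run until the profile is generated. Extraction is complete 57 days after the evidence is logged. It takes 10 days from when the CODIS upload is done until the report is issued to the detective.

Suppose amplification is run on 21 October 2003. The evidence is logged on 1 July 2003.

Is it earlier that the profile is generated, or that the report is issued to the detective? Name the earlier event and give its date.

The profile is generated — 5 November 2003

Amplification is run: Oct 21, 2003.
The profile is generated: Oct 21, 2003 + 15 days = Nov 5, 2003.
The evidence is logged: Jul 1, 2003.
Extraction is complete: Jul 1, 2003 + 57 days = Aug 27, 2003.
The CODIS upload is done: Aug 27, 2003 + 71 days = Nov 6, 2003.
The report is issued to the detective: Nov 6, 2003 + 10 days = Nov 16, 2003.
Comparing: the profile is generated on Nov 5, 2003 vs the report is issued to the detective on Nov 16, 2003. Earlier: the profile is generated.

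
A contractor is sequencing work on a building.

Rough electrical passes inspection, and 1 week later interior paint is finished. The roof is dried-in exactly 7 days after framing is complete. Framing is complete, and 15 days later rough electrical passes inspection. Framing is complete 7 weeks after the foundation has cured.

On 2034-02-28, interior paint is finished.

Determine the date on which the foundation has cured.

Interior paint is finished: Feb 28, 2034.
Rough electrical passes inspection: Feb 28, 2034 − 1 week = Feb 21, 2034.
Framing is complete: Feb 21, 2034 − 15 days = Feb 6, 2034.
The foundation has cured: Feb 6, 2034 − 7 weeks = Dec 19, 2033.

2033-12-19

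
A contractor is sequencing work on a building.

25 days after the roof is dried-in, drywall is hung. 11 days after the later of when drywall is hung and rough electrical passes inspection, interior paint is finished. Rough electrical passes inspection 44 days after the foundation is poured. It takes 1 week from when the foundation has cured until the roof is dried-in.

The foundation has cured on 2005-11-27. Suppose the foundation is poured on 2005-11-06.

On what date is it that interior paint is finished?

The foundation has cured: Nov 27, 2005.
The roof is dried-in: Nov 27, 2005 + 1 week = Dec 4, 2005.
Drywall is hung: Dec 4, 2005 + 25 days = Dec 29, 2005.
The foundation is poured: Nov 6, 2005.
Rough electrical passes inspection: Nov 6, 2005 + 44 days = Dec 20, 2005.
Both prerequisites met — drywall is hung (Dec 29, 2005), rough electrical passes inspection (Dec 20, 2005); the later is Dec 29, 2005.
Interior paint is finished: Dec 29, 2005 + 11 days = Jan 9, 2006.

2006-01-09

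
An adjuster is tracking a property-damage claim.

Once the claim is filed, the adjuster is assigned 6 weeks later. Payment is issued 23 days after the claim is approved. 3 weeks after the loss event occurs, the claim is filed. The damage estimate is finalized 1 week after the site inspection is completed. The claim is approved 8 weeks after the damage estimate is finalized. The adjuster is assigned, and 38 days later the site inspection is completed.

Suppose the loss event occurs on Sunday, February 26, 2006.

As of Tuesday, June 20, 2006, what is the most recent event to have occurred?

The damage estimate is finalized

The loss event occurs: Feb 26, 2006.
The claim is filed: Feb 26, 2006 + 3 weeks = Mar 19, 2006.
The adjuster is assigned: Mar 19, 2006 + 6 weeks = Apr 30, 2006.
The site inspection is completed: Apr 30, 2006 + 38 days = Jun 7, 2006.
The damage estimate is finalized: Jun 7, 2006 + 1 week = Jun 14, 2006.
The claim is approved: Jun 14, 2006 + 8 weeks = Aug 9, 2006.
Payment is issued: Aug 9, 2006 + 23 days = Sep 1, 2006.
Jun 20, 2006 falls between when the damage estimate is finalized (Jun 14, 2006) and when the claim is approved (Aug 9, 2006).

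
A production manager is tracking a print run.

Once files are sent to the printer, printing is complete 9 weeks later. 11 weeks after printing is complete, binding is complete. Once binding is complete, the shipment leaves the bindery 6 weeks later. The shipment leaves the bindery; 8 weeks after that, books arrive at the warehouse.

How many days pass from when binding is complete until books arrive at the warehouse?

98 days

Causal path: binding is complete → the shipment leaves the bindery → books arrive at the warehouse.
Total delay along the path: 6 + 8 weeks = 14 weeks = 98 days.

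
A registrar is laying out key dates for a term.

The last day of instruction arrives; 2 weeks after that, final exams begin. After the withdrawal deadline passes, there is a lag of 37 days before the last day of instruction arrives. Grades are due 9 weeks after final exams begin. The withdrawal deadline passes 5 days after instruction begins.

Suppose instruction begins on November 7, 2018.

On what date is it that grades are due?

Instruction begins: Nov 7, 2018.
The withdrawal deadline passes: Nov 7, 2018 + 5 days = Nov 12, 2018.
The last day of instruction arrives: Nov 12, 2018 + 37 days = Dec 19, 2018.
Final exams begin: Dec 19, 2018 + 2 weeks = Jan 2, 2019.
Grades are due: Jan 2, 2019 + 9 weeks = Mar 6, 2019.

March 6, 2019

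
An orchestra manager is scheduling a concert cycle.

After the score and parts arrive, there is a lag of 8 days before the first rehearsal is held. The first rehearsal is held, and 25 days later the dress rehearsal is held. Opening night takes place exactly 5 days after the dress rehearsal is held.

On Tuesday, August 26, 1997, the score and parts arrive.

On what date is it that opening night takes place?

Friday, October 3, 1997

The score and parts arrive: Aug 26, 1997.
The first rehearsal is held: Aug 26, 1997 + 8 days = Sep 3, 1997.
The dress rehearsal is held: Sep 3, 1997 + 25 days = Sep 28, 1997.
Opening night takes place: Sep 28, 1997 + 5 days = Oct 3, 1997.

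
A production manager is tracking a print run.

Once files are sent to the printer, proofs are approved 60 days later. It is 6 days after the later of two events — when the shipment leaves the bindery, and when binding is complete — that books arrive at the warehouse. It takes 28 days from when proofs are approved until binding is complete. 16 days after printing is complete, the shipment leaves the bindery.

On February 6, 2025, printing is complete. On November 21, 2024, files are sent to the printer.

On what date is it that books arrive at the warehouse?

Printing is complete: Feb 6, 2025.
The shipment leaves the bindery: Feb 6, 2025 + 16 days = Feb 22, 2025.
Files are sent to the printer: Nov 21, 2024.
Proofs are approved: Nov 21, 2024 + 60 days = Jan 20, 2025.
Binding is complete: Jan 20, 2025 + 28 days = Feb 17, 2025.
Both prerequisites met — the shipment leaves the bindery (Feb 22, 2025), binding is complete (Feb 17, 2025); the later is Feb 22, 2025.
Books arrive at the warehouse: Feb 22, 2025 + 6 days = Feb 28, 2025.

February 28, 2025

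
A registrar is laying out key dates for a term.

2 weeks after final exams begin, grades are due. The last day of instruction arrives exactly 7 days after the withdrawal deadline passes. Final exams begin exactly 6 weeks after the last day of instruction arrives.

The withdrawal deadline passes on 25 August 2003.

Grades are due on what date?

27 October 2003

The withdrawal deadline passes: Aug 25, 2003.
The last day of instruction arrives: Aug 25, 2003 + 7 days = Sep 1, 2003.
Final exams begin: Sep 1, 2003 + 6 weeks = Oct 13, 2003.
Grades are due: Oct 13, 2003 + 2 weeks = Oct 27, 2003.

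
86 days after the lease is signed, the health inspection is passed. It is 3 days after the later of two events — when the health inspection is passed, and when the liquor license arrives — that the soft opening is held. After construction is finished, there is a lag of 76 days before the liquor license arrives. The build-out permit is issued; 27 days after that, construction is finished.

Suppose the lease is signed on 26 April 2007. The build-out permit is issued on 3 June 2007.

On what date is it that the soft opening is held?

17 September 2007

The lease is signed: Apr 26, 2007.
The health inspection is passed: Apr 26, 2007 + 86 days = Jul 21, 2007.
The build-out permit is issued: Jun 3, 2007.
Construction is finished: Jun 3, 2007 + 27 days = Jun 30, 2007.
The liquor license arrives: Jun 30, 2007 + 76 days = Sep 14, 2007.
Both prerequisites met — the health inspection is passed (Jul 21, 2007), the liquor license arrives (Sep 14, 2007); the later is Sep 14, 2007.
The soft opening is held: Sep 14, 2007 + 3 days = Sep 17, 2007.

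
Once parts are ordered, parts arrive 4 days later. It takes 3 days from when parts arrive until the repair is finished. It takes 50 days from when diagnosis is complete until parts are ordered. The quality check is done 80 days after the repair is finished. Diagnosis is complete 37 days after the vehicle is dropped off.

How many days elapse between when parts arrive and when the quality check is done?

Causal path: parts arrive → the repair is finished → the quality check is done.
Total delay along the path: 3 + 80 = 83 days.

83 days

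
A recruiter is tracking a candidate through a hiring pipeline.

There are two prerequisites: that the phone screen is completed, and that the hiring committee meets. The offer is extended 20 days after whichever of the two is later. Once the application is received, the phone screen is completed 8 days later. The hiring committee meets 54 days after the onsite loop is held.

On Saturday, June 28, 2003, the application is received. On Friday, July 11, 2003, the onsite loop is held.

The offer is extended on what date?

The application is received: Jun 28, 2003.
The phone screen is completed: Jun 28, 2003 + 8 days = Jul 6, 2003.
The onsite loop is held: Jul 11, 2003.
The hiring committee meets: Jul 11, 2003 + 54 days = Sep 3, 2003.
Both prerequisites met — the phone screen is completed (Jul 6, 2003), the hiring committee meets (Sep 3, 2003); the later is Sep 3, 2003.
The offer is extended: Sep 3, 2003 + 20 days = Sep 23, 2003.

Tuesday, September 23, 2003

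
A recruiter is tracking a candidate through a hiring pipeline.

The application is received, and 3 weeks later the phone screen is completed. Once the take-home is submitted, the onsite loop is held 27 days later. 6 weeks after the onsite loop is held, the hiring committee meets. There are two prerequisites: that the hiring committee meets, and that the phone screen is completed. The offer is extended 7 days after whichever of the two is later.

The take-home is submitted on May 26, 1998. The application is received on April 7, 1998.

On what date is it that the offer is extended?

August 10, 1998

The take-home is submitted: May 26, 1998.
The onsite loop is held: May 26, 1998 + 27 days = Jun 22, 1998.
The hiring committee meets: Jun 22, 1998 + 6 weeks = Aug 3, 1998.
The application is received: Apr 7, 1998.
The phone screen is completed: Apr 7, 1998 + 3 weeks = Apr 28, 1998.
Both prerequisites met — the hiring committee meets (Aug 3, 1998), the phone screen is completed (Apr 28, 1998); the later is Aug 3, 1998.
The offer is extended: Aug 3, 1998 + 7 days = Aug 10, 1998.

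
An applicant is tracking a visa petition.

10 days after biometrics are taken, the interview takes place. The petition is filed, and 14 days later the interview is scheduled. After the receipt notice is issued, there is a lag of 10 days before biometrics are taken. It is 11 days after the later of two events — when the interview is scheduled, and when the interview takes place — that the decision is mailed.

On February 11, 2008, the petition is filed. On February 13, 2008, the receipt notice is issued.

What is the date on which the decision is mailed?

The petition is filed: Feb 11, 2008.
The interview is scheduled: Feb 11, 2008 + 14 days = Feb 25, 2008.
The receipt notice is issued: Feb 13, 2008.
Biometrics are taken: Feb 13, 2008 + 10 days = Feb 23, 2008.
The interview takes place: Feb 23, 2008 + 10 days = Mar 4, 2008.
Both prerequisites met — the interview is scheduled (Feb 25, 2008), the interview takes place (Mar 4, 2008); the later is Mar 4, 2008.
The decision is mailed: Mar 4, 2008 + 11 days = Mar 15, 2008.

March 15, 2008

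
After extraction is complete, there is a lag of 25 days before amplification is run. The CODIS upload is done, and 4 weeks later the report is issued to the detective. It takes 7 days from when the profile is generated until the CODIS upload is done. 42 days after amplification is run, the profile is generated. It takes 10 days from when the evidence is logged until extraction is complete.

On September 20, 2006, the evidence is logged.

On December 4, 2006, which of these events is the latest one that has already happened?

Amplification is run

The evidence is logged: Sep 20, 2006.
Extraction is complete: Sep 20, 2006 + 10 days = Sep 30, 2006.
Amplification is run: Sep 30, 2006 + 25 days = Oct 25, 2006.
The profile is generated: Oct 25, 2006 + 42 days = Dec 6, 2006.
The CODIS upload is done: Dec 6, 2006 + 7 days = Dec 13, 2006.
The report is issued to the detective: Dec 13, 2006 + 4 weeks = Jan 10, 2007.
Dec 4, 2006 falls between when amplification is run (Oct 25, 2006) and when the profile is generated (Dec 6, 2006).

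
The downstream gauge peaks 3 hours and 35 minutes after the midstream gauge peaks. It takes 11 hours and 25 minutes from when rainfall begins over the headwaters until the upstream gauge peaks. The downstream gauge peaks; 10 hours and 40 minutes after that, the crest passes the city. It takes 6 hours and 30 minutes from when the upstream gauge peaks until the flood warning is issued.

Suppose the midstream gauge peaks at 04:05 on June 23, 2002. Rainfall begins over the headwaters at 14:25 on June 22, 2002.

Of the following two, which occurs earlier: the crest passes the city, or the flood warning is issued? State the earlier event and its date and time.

The flood warning is issued — 08:20 on June 23, 2002

The midstream gauge peaks: 04:05 Jun 23, 2002.
The downstream gauge peaks: 04:05 Jun 23, 2002 + 3h35m = 07:40 Jun 23, 2002.
The crest passes the city: 07:40 Jun 23, 2002 + 10h40m = 18:20 Jun 23, 2002.
Rainfall begins over the headwaters: 14:25 Jun 22, 2002.
The upstream gauge peaks: 14:25 Jun 22, 2002 + 11h25m = 01:50 Jun 23, 2002.
The flood warning is issued: 01:50 Jun 23, 2002 + 6h30m = 08:20 Jun 23, 2002.
Comparing: the crest passes the city at 18:20 Jun 23, 2002 vs the flood warning is issued at 08:20 Jun 23, 2002. Earlier: the flood warning is issued.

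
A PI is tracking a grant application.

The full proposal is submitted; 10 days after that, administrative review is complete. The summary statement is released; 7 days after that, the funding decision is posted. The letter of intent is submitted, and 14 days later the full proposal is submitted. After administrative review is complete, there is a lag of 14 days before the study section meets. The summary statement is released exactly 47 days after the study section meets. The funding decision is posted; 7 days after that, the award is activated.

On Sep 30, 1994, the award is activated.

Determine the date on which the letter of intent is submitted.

Jun 23, 1994

The award is activated: Sep 30, 1994.
The funding decision is posted: Sep 30, 1994 − 7 days = Sep 23, 1994.
The summary statement is released: Sep 23, 1994 − 7 days = Sep 16, 1994.
The study section meets: Sep 16, 1994 − 47 days = Jul 31, 1994.
Administrative review is complete: Jul 31, 1994 − 14 days = Jul 17, 1994.
The full proposal is submitted: Jul 17, 1994 − 10 days = Jul 7, 1994.
The letter of intent is submitted: Jul 7, 1994 − 14 days = Jun 23, 1994.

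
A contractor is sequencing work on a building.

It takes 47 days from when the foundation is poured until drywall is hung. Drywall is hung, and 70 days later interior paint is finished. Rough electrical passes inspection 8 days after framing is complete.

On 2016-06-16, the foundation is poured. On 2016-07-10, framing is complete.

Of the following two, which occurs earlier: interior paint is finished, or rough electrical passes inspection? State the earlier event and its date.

The foundation is poured: Jun 16, 2016.
Drywall is hung: Jun 16, 2016 + 47 days = Aug 2, 2016.
Interior paint is finished: Aug 2, 2016 + 70 days = Oct 11, 2016.
Framing is complete: Jul 10, 2016.
Rough electrical passes inspection: Jul 10, 2016 + 8 days = Jul 18, 2016.
Comparing: interior paint is finished on Oct 11, 2016 vs rough electrical passes inspection on Jul 18, 2016. Earlier: rough electrical passes inspection.

Rough electrical passes inspection — 2016-07-18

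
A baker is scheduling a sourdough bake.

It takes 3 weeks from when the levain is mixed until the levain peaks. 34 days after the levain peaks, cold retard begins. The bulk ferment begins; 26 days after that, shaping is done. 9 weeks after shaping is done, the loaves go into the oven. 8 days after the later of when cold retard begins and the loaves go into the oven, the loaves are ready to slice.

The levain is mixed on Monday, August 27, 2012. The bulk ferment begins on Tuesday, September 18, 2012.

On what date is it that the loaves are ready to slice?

Monday, December 24, 2012

The levain is mixed: Aug 27, 2012.
The levain peaks: Aug 27, 2012 + 3 weeks = Sep 17, 2012.
Cold retard begins: Sep 17, 2012 + 34 days = Oct 21, 2012.
The bulk ferment begins: Sep 18, 2012.
Shaping is done: Sep 18, 2012 + 26 days = Oct 14, 2012.
The loaves go into the oven: Oct 14, 2012 + 9 weeks = Dec 16, 2012.
Both prerequisites met — cold retard begins (Oct 21, 2012), the loaves go into the oven (Dec 16, 2012); the later is Dec 16, 2012.
The loaves are ready to slice: Dec 16, 2012 + 8 days = Dec 24, 2012.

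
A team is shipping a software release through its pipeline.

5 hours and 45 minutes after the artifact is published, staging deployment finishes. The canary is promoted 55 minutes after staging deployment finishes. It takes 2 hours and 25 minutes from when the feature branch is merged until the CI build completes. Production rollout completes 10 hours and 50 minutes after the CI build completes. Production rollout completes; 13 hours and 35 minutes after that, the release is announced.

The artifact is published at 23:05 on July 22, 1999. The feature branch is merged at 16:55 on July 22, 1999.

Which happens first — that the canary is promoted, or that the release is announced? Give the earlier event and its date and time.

The artifact is published: 23:05 Jul 22, 1999.
Staging deployment finishes: 23:05 Jul 22, 1999 + 5h45m = 04:50 Jul 23, 1999.
The canary is promoted: 04:50 Jul 23, 1999 + 55m = 05:45 Jul 23, 1999.
The feature branch is merged: 16:55 Jul 22, 1999.
The CI build completes: 16:55 Jul 22, 1999 + 2h25m = 19:20 Jul 22, 1999.
Production rollout completes: 19:20 Jul 22, 1999 + 10h50m = 06:10 Jul 23, 1999.
The release is announced: 06:10 Jul 23, 1999 + 13h35m = 19:45 Jul 23, 1999.
Comparing: the canary is promoted at 05:45 Jul 23, 1999 vs the release is announced at 19:45 Jul 23, 1999. Earlier: the canary is promoted.

The canary is promoted — 05:45 on July 23, 1999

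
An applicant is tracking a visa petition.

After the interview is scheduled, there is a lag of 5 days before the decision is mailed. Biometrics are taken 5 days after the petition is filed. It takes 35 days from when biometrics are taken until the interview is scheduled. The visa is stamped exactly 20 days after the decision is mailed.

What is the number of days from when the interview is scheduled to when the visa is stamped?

Causal path: the interview is scheduled → the decision is mailed → the visa is stamped.
Total delay along the path: 5 + 20 = 25 days.

25 days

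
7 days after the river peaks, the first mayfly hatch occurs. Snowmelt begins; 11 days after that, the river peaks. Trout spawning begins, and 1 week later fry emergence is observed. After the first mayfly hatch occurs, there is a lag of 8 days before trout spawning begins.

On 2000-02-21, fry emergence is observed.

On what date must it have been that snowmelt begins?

2000-01-19

Fry emergence is observed: Feb 21, 2000.
Trout spawning begins: Feb 21, 2000 − 1 week = Feb 14, 2000.
The first mayfly hatch occurs: Feb 14, 2000 − 8 days = Feb 6, 2000.
The river peaks: Feb 6, 2000 − 7 days = Jan 30, 2000.
Snowmelt begins: Jan 30, 2000 − 11 days = Jan 19, 2000.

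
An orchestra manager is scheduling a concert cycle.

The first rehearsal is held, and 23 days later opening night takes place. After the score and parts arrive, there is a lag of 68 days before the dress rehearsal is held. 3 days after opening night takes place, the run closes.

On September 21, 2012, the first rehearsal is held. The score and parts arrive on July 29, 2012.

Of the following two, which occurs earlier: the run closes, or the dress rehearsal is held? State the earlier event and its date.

The first rehearsal is held: Sep 21, 2012.
Opening night takes place: Sep 21, 2012 + 23 days = Oct 14, 2012.
The run closes: Oct 14, 2012 + 3 days = Oct 17, 2012.
The score and parts arrive: Jul 29, 2012.
The dress rehearsal is held: Jul 29, 2012 + 68 days = Oct 5, 2012.
Comparing: the run closes on Oct 17, 2012 vs the dress rehearsal is held on Oct 5, 2012. Earlier: the dress rehearsal is held.

The dress rehearsal is held — October 5, 2012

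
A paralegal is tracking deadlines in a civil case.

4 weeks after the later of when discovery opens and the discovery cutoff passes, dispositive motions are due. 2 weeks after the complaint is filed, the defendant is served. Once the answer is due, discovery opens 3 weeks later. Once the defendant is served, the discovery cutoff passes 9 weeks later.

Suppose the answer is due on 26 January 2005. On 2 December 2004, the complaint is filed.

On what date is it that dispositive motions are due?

17 March 2005

The answer is due: Jan 26, 2005.
Discovery opens: Jan 26, 2005 + 3 weeks = Feb 16, 2005.
The complaint is filed: Dec 2, 2004.
The defendant is served: Dec 2, 2004 + 2 weeks = Dec 16, 2004.
The discovery cutoff passes: Dec 16, 2004 + 9 weeks = Feb 17, 2005.
Both prerequisites met — discovery opens (Feb 16, 2005), the discovery cutoff passes (Feb 17, 2005); the later is Feb 17, 2005.
Dispositive motions are due: Feb 17, 2005 + 4 weeks = Mar 17, 2005.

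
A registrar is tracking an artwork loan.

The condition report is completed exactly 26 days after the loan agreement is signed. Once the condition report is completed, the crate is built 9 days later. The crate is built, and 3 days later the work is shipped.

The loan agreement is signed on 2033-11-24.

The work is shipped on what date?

The loan agreement is signed: Nov 24, 2033.
The condition report is completed: Nov 24, 2033 + 26 days = Dec 20, 2033.
The crate is built: Dec 20, 2033 + 9 days = Dec 29, 2033.
The work is shipped: Dec 29, 2033 + 3 days = Jan 1, 2034.

2034-01-01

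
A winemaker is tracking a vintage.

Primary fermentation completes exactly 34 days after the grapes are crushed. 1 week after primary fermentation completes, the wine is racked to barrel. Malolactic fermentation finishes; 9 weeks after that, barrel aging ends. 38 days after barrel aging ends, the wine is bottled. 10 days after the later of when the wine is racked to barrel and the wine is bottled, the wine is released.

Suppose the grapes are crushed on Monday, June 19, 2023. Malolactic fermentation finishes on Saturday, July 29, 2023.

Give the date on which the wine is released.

Friday, November 17, 2023

The grapes are crushed: Jun 19, 2023.
Primary fermentation completes: Jun 19, 2023 + 34 days = Jul 23, 2023.
The wine is racked to barrel: Jul 23, 2023 + 1 week = Jul 30, 2023.
Malolactic fermentation finishes: Jul 29, 2023.
Barrel aging ends: Jul 29, 2023 + 9 weeks = Sep 30, 2023.
The wine is bottled: Sep 30, 2023 + 38 days = Nov 7, 2023.
Both prerequisites met — the wine is racked to barrel (Jul 30, 2023), the wine is bottled (Nov 7, 2023); the later is Nov 7, 2023.
The wine is released: Nov 7, 2023 + 10 days = Nov 17, 2023.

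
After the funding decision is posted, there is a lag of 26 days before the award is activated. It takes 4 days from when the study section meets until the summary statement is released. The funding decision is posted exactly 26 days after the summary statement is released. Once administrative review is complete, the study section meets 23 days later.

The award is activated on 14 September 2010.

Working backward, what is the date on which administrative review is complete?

The award is activated: Sep 14, 2010.
The funding decision is posted: Sep 14, 2010 − 26 days = Aug 19, 2010.
The summary statement is released: Aug 19, 2010 − 26 days = Jul 24, 2010.
The study section meets: Jul 24, 2010 − 4 days = Jul 20, 2010.
Administrative review is complete: Jul 20, 2010 − 23 days = Jun 27, 2010.

27 June 2010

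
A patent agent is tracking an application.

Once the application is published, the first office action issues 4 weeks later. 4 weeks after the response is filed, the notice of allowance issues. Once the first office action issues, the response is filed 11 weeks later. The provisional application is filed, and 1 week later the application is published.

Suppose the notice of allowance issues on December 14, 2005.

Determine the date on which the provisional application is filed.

The notice of allowance issues: Dec 14, 2005.
The response is filed: Dec 14, 2005 − 4 weeks = Nov 16, 2005.
The first office action issues: Nov 16, 2005 − 11 weeks = Aug 31, 2005.
The application is published: Aug 31, 2005 − 4 weeks = Aug 3, 2005.
The provisional application is filed: Aug 3, 2005 − 1 week = Jul 27, 2005.

July 27, 2005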